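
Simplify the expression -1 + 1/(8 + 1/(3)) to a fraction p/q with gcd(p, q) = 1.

-22/25

a_0 = -1: -1/1
a_1 = 8: -7/8
a_2 = 3: -22/25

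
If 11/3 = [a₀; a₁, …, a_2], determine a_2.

2

⌊11/3⌋ = 3, remainder 2
⌊3/2⌋ = 1, remainder 1
⌊2/1⌋ = 2, remainder 0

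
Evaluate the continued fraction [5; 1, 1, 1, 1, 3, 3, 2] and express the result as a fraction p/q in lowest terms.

763/136

Start with 2.
3 + 1/(2/1) = 3 + 1/2 = 7/2
3 + 1/(7/2) = 3 + 2/7 = 23/7
1 + 1/(23/7) = 1 + 7/23 = 30/23
1 + 1/(30/23) = 1 + 23/30 = 53/30
1 + 1/(53/30) = 1 + 30/53 = 83/53
1 + 1/(83/53) = 1 + 53/83 = 136/83
5 + 1/(136/83) = 5 + 83/136 = 763/136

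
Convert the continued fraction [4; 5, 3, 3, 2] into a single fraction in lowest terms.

511/122

Start with 2.
3 + 1/(2/1) = 3 + 1/2 = 7/2
3 + 1/(7/2) = 3 + 2/7 = 23/7
5 + 1/(23/7) = 5 + 7/23 = 122/23
4 + 1/(122/23) = 4 + 23/122 = 511/122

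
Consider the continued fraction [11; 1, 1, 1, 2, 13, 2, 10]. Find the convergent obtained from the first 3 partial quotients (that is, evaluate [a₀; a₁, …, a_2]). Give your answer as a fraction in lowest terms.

Collapse the nested fraction from the inside out:
Start with 1.
1 + 1/(1/1) = 1 + 1/1 = 2/1
11 + 1/(2/1) = 11 + 1/2 = 23/2

23/2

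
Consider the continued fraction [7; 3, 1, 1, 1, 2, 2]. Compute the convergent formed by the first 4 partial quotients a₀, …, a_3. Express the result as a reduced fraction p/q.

51/7

a_0 = 7: 7/1
a_1 = 3: 22/3
a_2 = 1: 29/4
a_3 = 1: 51/7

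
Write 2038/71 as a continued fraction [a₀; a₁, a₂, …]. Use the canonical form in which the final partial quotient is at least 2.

⌊2038/71⌋ = 28, remainder 50
⌊71/50⌋ = 1, remainder 21
⌊50/21⌋ = 2, remainder 8
⌊21/8⌋ = 2, remainder 5
⌊8/5⌋ = 1, remainder 3
⌊5/3⌋ = 1, remainder 2
⌊3/2⌋ = 1, remainder 1
⌊2/1⌋ = 2, remainder 0

[28; 1, 2, 2, 1, 1, 1, 2]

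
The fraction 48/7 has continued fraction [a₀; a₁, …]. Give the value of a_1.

1

48 ÷ 7 → quotient 6, remainder 6
7 ÷ 6 → quotient 1, remainder 1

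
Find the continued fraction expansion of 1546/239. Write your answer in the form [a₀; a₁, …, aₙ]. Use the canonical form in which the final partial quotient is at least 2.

1546 = 6·239 + 112, so a_0 = 6
239 = 2·112 + 15, so a_1 = 2
112 = 7·15 + 7, so a_2 = 7
15 = 2·7 + 1, so a_3 = 2
7 = 7·1 + 0, so a_4 = 7

[6; 2, 7, 2, 7]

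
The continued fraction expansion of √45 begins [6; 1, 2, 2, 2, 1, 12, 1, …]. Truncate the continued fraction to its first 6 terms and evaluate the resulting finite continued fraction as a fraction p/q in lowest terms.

Starting at the tail and folding back:
Start with 1.
2 + 1/(1/1) = 2 + 1/1 = 3/1
2 + 1/(3/1) = 2 + 1/3 = 7/3
2 + 1/(7/3) = 2 + 3/7 = 17/7
1 + 1/(17/7) = 1 + 7/17 = 24/17
6 + 1/(24/17) = 6 + 17/24 = 161/24

161/24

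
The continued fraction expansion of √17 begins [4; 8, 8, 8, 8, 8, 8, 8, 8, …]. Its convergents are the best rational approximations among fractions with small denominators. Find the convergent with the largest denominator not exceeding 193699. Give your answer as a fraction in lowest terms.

143649/34840

a_0 = 4: 4/1  (≤ bound)
a_1 = 8: 33/8  (≤ bound)
a_2 = 8: 268/65  (≤ bound)
a_3 = 8: 2177/528  (≤ bound)
a_4 = 8: 17684/4289  (≤ bound)
a_5 = 8: 143649/34840  (≤ bound)
a_6 = 8: 1166876/283009  (> 193699, stop)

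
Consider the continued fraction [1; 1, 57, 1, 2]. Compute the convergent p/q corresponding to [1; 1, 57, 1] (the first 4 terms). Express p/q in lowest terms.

a_0 = 1: 1/1
a_1 = 1: 2/1
a_2 = 57: 115/58
a_3 = 1: 117/59

117/59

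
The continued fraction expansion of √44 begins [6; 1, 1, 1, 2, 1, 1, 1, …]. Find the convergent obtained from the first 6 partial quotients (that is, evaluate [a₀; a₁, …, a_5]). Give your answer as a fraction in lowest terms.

Build up convergents one term at a time:
a_0 = 6: 6/1
a_1 = 1: 7/1
a_2 = 1: 13/2
a_3 = 1: 20/3
a_4 = 2: 53/8
a_5 = 1: 73/11

73/11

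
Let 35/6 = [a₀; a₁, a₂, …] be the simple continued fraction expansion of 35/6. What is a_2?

35 = 5·6 + 5, so a_0 = 5
6 = 1·5 + 1, so a_1 = 1
5 = 5·1 + 0, so a_2 = 5

5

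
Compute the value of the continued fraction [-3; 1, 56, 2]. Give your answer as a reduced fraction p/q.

a_0 = -3: -3/1
a_1 = 1: -2/1
a_2 = 56: -115/57
a_3 = 2: -232/115

-232/115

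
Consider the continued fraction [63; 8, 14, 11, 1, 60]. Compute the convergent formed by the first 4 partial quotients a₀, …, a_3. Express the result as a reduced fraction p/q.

78968/1251

Use the convergent recurrence hₖ = aₖ·hₖ₋₁ + hₖ₋₂ (and likewise for the denominators kₖ):
a_0 = 63: 63/1
a_1 = 8: 505/8
a_2 = 14: 7133/113
a_3 = 11: 78968/1251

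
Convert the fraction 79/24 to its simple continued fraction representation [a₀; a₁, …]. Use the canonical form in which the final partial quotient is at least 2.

[3; 3, 2, 3]

79 ÷ 24 → quotient 3, remainder 7
24 ÷ 7 → quotient 3, remainder 3
7 ÷ 3 → quotient 2, remainder 1
3 ÷ 1 → quotient 3, remainder 0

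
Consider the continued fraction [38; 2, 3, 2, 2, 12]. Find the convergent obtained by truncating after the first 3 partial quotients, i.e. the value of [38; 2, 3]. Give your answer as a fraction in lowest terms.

269/7

Start with 3.
2 + 1/(3/1) = 2 + 1/3 = 7/3
38 + 1/(7/3) = 38 + 3/7 = 269/7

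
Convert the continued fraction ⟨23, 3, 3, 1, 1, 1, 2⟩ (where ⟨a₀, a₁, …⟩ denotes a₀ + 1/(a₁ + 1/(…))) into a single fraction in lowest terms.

2214/95

Collapse the nested fraction from the inside out:
Start with 2.
1 + 1/(2/1) = 1 + 1/2 = 3/2
1 + 1/(3/2) = 1 + 2/3 = 5/3
1 + 1/(5/3) = 1 + 3/5 = 8/5
3 + 1/(8/5) = 3 + 5/8 = 29/8
3 + 1/(29/8) = 3 + 8/29 = 95/29
23 + 1/(95/29) = 23 + 29/95 = 2214/95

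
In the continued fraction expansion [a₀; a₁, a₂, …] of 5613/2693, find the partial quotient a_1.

Repeatedly divide and take the remainder:
⌊5613/2693⌋ = 2, remainder 227
⌊2693/227⌋ = 11, remainder 196

11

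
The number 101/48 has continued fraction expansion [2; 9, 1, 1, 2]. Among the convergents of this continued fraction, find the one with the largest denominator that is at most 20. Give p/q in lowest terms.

40/19

List convergents until the denominator exceeds the bound:
a_0 = 2: 2/1  (≤ bound)
a_1 = 9: 19/9  (≤ bound)
a_2 = 1: 21/10  (≤ bound)
a_3 = 1: 40/19  (≤ bound)
a_4 = 2: 101/48  (> 20, stop)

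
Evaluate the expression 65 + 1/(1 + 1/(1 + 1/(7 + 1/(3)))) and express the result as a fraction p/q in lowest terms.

3080/47

Starting at the tail and folding back:
Start with 3.
7 + 1/(3/1) = 7 + 1/3 = 22/3
1 + 1/(22/3) = 1 + 3/22 = 25/22
1 + 1/(25/22) = 1 + 22/25 = 47/25
65 + 1/(47/25) = 65 + 25/47 = 3080/47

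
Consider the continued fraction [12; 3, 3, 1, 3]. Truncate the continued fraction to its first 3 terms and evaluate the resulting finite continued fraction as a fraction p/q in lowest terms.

123/10

Use the convergent recurrence hₖ = aₖ·hₖ₋₁ + hₖ₋₂ (and likewise for the denominators kₖ):
a_0 = 12: 12/1
a_1 = 3: 37/3
a_2 = 3: 123/10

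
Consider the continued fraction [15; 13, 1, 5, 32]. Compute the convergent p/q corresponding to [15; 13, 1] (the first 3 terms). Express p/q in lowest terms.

211/14

Compute successive convergents:
a_0 = 15: 15/1
a_1 = 13: 196/13
a_2 = 1: 211/14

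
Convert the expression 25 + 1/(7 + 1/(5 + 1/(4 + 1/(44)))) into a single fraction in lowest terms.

a_0 = 25: 25/1
a_1 = 7: 176/7
a_2 = 5: 905/36
a_3 = 4: 3796/151
a_4 = 44: 167929/6680

167929/6680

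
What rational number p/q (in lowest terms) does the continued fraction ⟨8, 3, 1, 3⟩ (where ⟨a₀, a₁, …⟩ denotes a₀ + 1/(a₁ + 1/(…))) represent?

124/15

Compute successive convergents:
a_0 = 8: 8/1
a_1 = 3: 25/3
a_2 = 1: 33/4
a_3 = 3: 124/15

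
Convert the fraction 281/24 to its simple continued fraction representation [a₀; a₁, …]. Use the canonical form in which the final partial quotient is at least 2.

⌊281/24⌋ = 11, remainder 17
⌊24/17⌋ = 1, remainder 7
⌊17/7⌋ = 2, remainder 3
⌊7/3⌋ = 2, remainder 1
⌊3/1⌋ = 3, remainder 0

[11; 1, 2, 2, 3]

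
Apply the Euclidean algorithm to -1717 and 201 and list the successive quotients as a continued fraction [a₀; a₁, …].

[-9; 2, 5, 2, 2, 3]

Run the Euclidean algorithm, recording each quotient:
⌊-1717/201⌋ = -9, remainder 92
⌊201/92⌋ = 2, remainder 17
⌊92/17⌋ = 5, remainder 7
⌊17/7⌋ = 2, remainder 3
⌊7/3⌋ = 2, remainder 1
⌊3/1⌋ = 3, remainder 0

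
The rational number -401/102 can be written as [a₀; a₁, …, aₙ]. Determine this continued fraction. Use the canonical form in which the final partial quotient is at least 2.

-401 = -4·102 + 7, so a_0 = -4
102 = 14·7 + 4, so a_1 = 14
7 = 1·4 + 3, so a_2 = 1
4 = 1·3 + 1, so a_3 = 1
3 = 3·1 + 0, so a_4 = 3

[-4; 14, 1, 1, 3]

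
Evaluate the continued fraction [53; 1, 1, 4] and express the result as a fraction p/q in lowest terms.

482/9

a_0 = 53: 53/1
a_1 = 1: 54/1
a_2 = 1: 107/2
a_3 = 4: 482/9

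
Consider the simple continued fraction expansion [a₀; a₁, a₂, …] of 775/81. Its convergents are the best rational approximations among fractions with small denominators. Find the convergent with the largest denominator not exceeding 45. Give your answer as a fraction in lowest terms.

354/37

List convergents until the denominator exceeds the bound:
a_0 = 9: 9/1  (≤ bound)
a_1 = 1: 10/1  (≤ bound)
a_2 = 1: 19/2  (≤ bound)
a_3 = 3: 67/7  (≤ bound)
a_4 = 5: 354/37  (≤ bound)
a_5 = 2: 775/81  (> 45, stop)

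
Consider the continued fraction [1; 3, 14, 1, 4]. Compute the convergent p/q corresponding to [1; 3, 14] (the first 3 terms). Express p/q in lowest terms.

57/43

a_0 = 1: 1/1
a_1 = 3: 4/3
a_2 = 14: 57/43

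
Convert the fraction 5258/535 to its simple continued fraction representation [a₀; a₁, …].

⌊5258/535⌋ = 9, remainder 443
⌊535/443⌋ = 1, remainder 92
⌊443/92⌋ = 4, remainder 75
⌊92/75⌋ = 1, remainder 17
⌊75/17⌋ = 4, remainder 7
⌊17/7⌋ = 2, remainder 3
⌊7/3⌋ = 2, remainder 1
⌊3/1⌋ = 3, remainder 0

[9; 1, 4, 1, 4, 2, 2, 3]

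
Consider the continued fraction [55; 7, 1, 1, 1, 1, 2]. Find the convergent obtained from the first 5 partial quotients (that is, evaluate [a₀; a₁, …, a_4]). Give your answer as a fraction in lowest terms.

1268/23

Collapse the nested fraction from the inside out:
Start with 1.
1 + 1/(1/1) = 1 + 1/1 = 2/1
1 + 1/(2/1) = 1 + 1/2 = 3/2
7 + 1/(3/2) = 7 + 2/3 = 23/3
55 + 1/(23/3) = 55 + 3/23 = 1268/23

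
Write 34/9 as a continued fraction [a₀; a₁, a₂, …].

[3; 1, 3, 2]

Run the Euclidean algorithm, recording each quotient:
34 = 3·9 + 7, so a_0 = 3
9 = 1·7 + 2, so a_1 = 1
7 = 3·2 + 1, so a_2 = 3
2 = 2·1 + 0, so a_3 = 2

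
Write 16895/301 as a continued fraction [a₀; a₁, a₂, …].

Run the Euclidean algorithm, recording each quotient:
⌊16895/301⌋ = 56, remainder 39
⌊301/39⌋ = 7, remainder 28
⌊39/28⌋ = 1, remainder 11
⌊28/11⌋ = 2, remainder 6
⌊11/6⌋ = 1, remainder 5
⌊6/5⌋ = 1, remainder 1
⌊5/1⌋ = 5, remainder 0

[56; 7, 1, 2, 1, 1, 5]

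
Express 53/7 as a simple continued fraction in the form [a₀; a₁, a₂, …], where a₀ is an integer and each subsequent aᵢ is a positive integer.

53 ÷ 7 → quotient 7, remainder 4
7 ÷ 4 → quotient 1, remainder 3
4 ÷ 3 → quotient 1, remainder 1
3 ÷ 1 → quotient 3, remainder 0

[7; 1, 1, 3]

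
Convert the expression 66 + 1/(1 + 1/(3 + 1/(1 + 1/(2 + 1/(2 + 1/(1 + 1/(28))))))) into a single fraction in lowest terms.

a_0 = 66: 66/1
a_1 = 1: 67/1
a_2 = 3: 267/4
a_3 = 1: 334/5
a_4 = 2: 935/14
a_5 = 2: 2204/33
a_6 = 1: 3139/47
a_7 = 28: 90096/1349

90096/1349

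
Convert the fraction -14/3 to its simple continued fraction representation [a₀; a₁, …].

[-5; 3]

Apply division with remainder until the remainder is 0:
⌊-14/3⌋ = -5, remainder 1
⌊3/1⌋ = 3, remainder 0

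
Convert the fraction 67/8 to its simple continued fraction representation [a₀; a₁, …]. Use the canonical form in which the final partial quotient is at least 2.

[8; 2, 1, 2]

67 ÷ 8 → quotient 8, remainder 3
8 ÷ 3 → quotient 2, remainder 2
3 ÷ 2 → quotient 1, remainder 1
2 ÷ 1 → quotient 2, remainder 0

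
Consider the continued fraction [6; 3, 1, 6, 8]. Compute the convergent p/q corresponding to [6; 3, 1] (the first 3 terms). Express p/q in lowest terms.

Start with 1.
3 + 1/(1/1) = 3 + 1/1 = 4/1
6 + 1/(4/1) = 6 + 1/4 = 25/4

25/4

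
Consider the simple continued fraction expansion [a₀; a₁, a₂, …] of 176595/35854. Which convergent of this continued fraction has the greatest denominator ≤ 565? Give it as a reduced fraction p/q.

330/67

List convergents until the denominator exceeds the bound:
a_0 = 4: 4/1  (≤ bound)
a_1 = 1: 5/1  (≤ bound)
a_2 = 12: 64/13  (≤ bound)
a_3 = 2: 133/27  (≤ bound)
a_4 = 2: 330/67  (≤ bound)
a_5 = 11: 3763/764  (> 565, stop)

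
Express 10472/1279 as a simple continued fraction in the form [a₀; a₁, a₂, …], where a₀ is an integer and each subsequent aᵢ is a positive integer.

10472 ÷ 1279 → quotient 8, remainder 240
1279 ÷ 240 → quotient 5, remainder 79
240 ÷ 79 → quotient 3, remainder 3
79 ÷ 3 → quotient 26, remainder 1
3 ÷ 1 → quotient 3, remainder 0

[8; 5, 3, 26, 3]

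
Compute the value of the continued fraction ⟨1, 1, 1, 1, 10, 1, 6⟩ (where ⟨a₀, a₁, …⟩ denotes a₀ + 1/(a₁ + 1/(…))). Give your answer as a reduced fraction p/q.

401/242

Start with 6.
1 + 1/(6/1) = 1 + 1/6 = 7/6
10 + 1/(7/6) = 10 + 6/7 = 76/7
1 + 1/(76/7) = 1 + 7/76 = 83/76
1 + 1/(83/76) = 1 + 76/83 = 159/83
1 + 1/(159/83) = 1 + 83/159 = 242/159
1 + 1/(242/159) = 1 + 159/242 = 401/242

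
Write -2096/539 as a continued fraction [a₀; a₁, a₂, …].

Repeatedly divide and take the remainder:
-2096 ÷ 539 → quotient -4, remainder 60
539 ÷ 60 → quotient 8, remainder 59
60 ÷ 59 → quotient 1, remainder 1
59 ÷ 1 → quotient 59, remainder 0

[-4; 8, 1, 59]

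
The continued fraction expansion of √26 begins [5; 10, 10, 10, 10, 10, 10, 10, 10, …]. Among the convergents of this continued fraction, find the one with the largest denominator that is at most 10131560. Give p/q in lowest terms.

a_0 = 5: 5/1  (≤ bound)
a_1 = 10: 51/10  (≤ bound)
a_2 = 10: 515/101  (≤ bound)
a_3 = 10: 5201/1020  (≤ bound)
a_4 = 10: 52525/10301  (≤ bound)
a_5 = 10: 530451/104030  (≤ bound)
a_6 = 10: 5357035/1050601  (≤ bound)
a_7 = 10: 54100801/10610040  (> 10131560, stop)

5357035/1050601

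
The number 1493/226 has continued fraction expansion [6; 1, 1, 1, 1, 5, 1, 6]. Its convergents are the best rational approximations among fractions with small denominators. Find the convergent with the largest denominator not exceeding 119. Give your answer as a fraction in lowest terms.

218/33

List convergents until the denominator exceeds the bound:
a_0 = 6: 6/1  (≤ bound)
a_1 = 1: 7/1  (≤ bound)
a_2 = 1: 13/2  (≤ bound)
a_3 = 1: 20/3  (≤ bound)
a_4 = 1: 33/5  (≤ bound)
a_5 = 5: 185/28  (≤ bound)
a_6 = 1: 218/33  (≤ bound)
a_7 = 6: 1493/226  (> 119, stop)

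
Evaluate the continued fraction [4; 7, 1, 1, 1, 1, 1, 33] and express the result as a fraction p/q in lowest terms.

8473/2051

Build up convergents one term at a time:
a_0 = 4: 4/1
a_1 = 7: 29/7
a_2 = 1: 33/8
a_3 = 1: 62/15
a_4 = 1: 95/23
a_5 = 1: 157/38
a_6 = 1: 252/61
a_7 = 33: 8473/2051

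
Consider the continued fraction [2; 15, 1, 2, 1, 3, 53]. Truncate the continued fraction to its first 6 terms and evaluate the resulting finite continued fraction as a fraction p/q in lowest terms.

Starting at the tail and folding back:
Start with 3.
1 + 1/(3/1) = 1 + 1/3 = 4/3
2 + 1/(4/3) = 2 + 3/4 = 11/4
1 + 1/(11/4) = 1 + 4/11 = 15/11
15 + 1/(15/11) = 15 + 11/15 = 236/15
2 + 1/(236/15) = 2 + 15/236 = 487/236

487/236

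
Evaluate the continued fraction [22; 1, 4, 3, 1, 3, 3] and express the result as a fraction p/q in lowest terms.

5885/258

Collapse the nested fraction from the inside out:
Start with 3.
3 + 1/(3/1) = 3 + 1/3 = 10/3
1 + 1/(10/3) = 1 + 3/10 = 13/10
3 + 1/(13/10) = 3 + 10/13 = 49/13
4 + 1/(49/13) = 4 + 13/49 = 209/49
1 + 1/(209/49) = 1 + 49/209 = 258/209
22 + 1/(258/209) = 22 + 209/258 = 5885/258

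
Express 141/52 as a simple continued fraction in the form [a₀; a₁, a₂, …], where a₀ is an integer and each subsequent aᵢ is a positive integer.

[2; 1, 2, 2, 7]

Repeatedly divide and take the remainder:
141 ÷ 52 → quotient 2, remainder 37
52 ÷ 37 → quotient 1, remainder 15
37 ÷ 15 → quotient 2, remainder 7
15 ÷ 7 → quotient 2, remainder 1
7 ÷ 1 → quotient 7, remainder 0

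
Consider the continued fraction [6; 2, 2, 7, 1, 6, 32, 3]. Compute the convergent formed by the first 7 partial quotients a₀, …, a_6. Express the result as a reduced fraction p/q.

59501/9290

Compute successive convergents:
a_0 = 6: 6/1
a_1 = 2: 13/2
a_2 = 2: 32/5
a_3 = 7: 237/37
a_4 = 1: 269/42
a_5 = 6: 1851/289
a_6 = 32: 59501/9290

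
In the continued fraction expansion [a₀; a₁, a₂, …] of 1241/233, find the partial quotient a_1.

3

1241 ÷ 233 → quotient 5, remainder 76
233 ÷ 76 → quotient 3, remainder 5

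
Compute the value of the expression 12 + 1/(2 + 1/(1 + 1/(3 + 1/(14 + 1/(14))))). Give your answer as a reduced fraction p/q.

27310/2209

Start with 14.
14 + 1/(14/1) = 14 + 1/14 = 197/14
3 + 1/(197/14) = 3 + 14/197 = 605/197
1 + 1/(605/197) = 1 + 197/605 = 802/605
2 + 1/(802/605) = 2 + 605/802 = 2209/802
12 + 1/(2209/802) = 12 + 802/2209 = 27310/2209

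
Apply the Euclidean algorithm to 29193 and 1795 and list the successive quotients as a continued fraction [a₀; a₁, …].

[16; 3, 1, 3, 1, 7, 12]

29193 = 16·1795 + 473, so a_0 = 16
1795 = 3·473 + 376, so a_1 = 3
473 = 1·376 + 97, so a_2 = 1
376 = 3·97 + 85, so a_3 = 3
97 = 1·85 + 12, so a_4 = 1
85 = 7·12 + 1, so a_5 = 7
12 = 12·1 + 0, so a_6 = 12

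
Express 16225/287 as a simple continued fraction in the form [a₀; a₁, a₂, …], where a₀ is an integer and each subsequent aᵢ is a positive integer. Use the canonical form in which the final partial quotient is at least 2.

[56; 1, 1, 7, 19]

16225 = 56·287 + 153, so a_0 = 56
287 = 1·153 + 134, so a_1 = 1
153 = 1·134 + 19, so a_2 = 1
134 = 7·19 + 1, so a_3 = 7
19 = 19·1 + 0, so a_4 = 19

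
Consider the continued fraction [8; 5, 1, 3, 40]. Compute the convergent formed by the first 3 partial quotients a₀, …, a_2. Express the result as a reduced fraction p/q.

49/6

Starting at the tail and folding back:
Start with 1.
5 + 1/(1/1) = 5 + 1/1 = 6/1
8 + 1/(6/1) = 8 + 1/6 = 49/6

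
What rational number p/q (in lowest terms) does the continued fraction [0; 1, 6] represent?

Start with 6.
1 + 1/(6/1) = 1 + 1/6 = 7/6
0 + 1/(7/6) = 0 + 6/7 = 6/7

6/7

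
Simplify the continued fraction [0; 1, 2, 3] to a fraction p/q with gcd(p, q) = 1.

7/10

Work from the innermost term outward:
Start with 3.
2 + 1/(3/1) = 2 + 1/3 = 7/3
1 + 1/(7/3) = 1 + 3/7 = 10/7
0 + 1/(10/7) = 0 + 7/10 = 7/10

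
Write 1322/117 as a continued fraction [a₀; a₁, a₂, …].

[11; 3, 2, 1, 11]

⌊1322/117⌋ = 11, remainder 35
⌊117/35⌋ = 3, remainder 12
⌊35/12⌋ = 2, remainder 11
⌊12/11⌋ = 1, remainder 1
⌊11/1⌋ = 11, remainder 0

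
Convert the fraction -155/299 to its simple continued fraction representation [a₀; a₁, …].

⌊-155/299⌋ = -1, remainder 144
⌊299/144⌋ = 2, remainder 11
⌊144/11⌋ = 13, remainder 1
⌊11/1⌋ = 11, remainder 0

[-1; 2, 13, 11]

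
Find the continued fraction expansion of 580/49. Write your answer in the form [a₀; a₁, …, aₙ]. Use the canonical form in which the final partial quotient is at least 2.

580 = 11·49 + 41, so a_0 = 11
49 = 1·41 + 8, so a_1 = 1
41 = 5·8 + 1, so a_2 = 5
8 = 8·1 + 0, so a_3 = 8

[11; 1, 5, 8]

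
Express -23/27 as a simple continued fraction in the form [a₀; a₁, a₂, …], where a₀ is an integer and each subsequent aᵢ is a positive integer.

[-1; 6, 1, 3]

Apply division with remainder until the remainder is 0:
-23 ÷ 27 → quotient -1, remainder 4
27 ÷ 4 → quotient 6, remainder 3
4 ÷ 3 → quotient 1, remainder 1
3 ÷ 1 → quotient 3, remainder 0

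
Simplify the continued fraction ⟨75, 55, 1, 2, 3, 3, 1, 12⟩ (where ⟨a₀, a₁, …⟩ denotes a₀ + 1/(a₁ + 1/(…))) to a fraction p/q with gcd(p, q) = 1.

a_0 = 75: 75/1
a_1 = 55: 4126/55
a_2 = 1: 4201/56
a_3 = 2: 12528/167
a_4 = 3: 41785/557
a_5 = 3: 137883/1838
a_6 = 1: 179668/2395
a_7 = 12: 2293899/30578

2293899/30578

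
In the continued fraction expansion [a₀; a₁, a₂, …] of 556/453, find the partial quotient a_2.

2

556 = 1·453 + 103, so a_0 = 1
453 = 4·103 + 41, so a_1 = 4
103 = 2·41 + 21, so a_2 = 2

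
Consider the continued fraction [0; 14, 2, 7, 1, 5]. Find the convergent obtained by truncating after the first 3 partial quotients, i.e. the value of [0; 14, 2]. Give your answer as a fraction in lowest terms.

Work from the innermost term outward:
Start with 2.
14 + 1/(2/1) = 14 + 1/2 = 29/2
0 + 1/(29/2) = 0 + 2/29 = 2/29

2/29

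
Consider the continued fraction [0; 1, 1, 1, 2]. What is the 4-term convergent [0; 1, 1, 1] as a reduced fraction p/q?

Compute successive convergents:
a_0 = 0: 0/1
a_1 = 1: 1/1
a_2 = 1: 1/2
a_3 = 1: 2/3

2/3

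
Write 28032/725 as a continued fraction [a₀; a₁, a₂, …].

[38; 1, 1, 1, 59, 1, 3]

Run the Euclidean algorithm, recording each quotient:
⌊28032/725⌋ = 38, remainder 482
⌊725/482⌋ = 1, remainder 243
⌊482/243⌋ = 1, remainder 239
⌊243/239⌋ = 1, remainder 4
⌊239/4⌋ = 59, remainder 3
⌊4/3⌋ = 1, remainder 1
⌊3/1⌋ = 3, remainder 0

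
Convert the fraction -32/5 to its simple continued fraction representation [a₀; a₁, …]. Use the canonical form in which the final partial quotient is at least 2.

Repeatedly divide and take the remainder:
⌊-32/5⌋ = -7, remainder 3
⌊5/3⌋ = 1, remainder 2
⌊3/2⌋ = 1, remainder 1
⌊2/1⌋ = 2, remainder 0

[-7; 1, 1, 2]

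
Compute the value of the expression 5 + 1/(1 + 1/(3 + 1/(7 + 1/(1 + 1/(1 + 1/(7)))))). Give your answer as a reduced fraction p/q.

Collapse the nested fraction from the inside out:
Start with 7.
1 + 1/(7/1) = 1 + 1/7 = 8/7
1 + 1/(8/7) = 1 + 7/8 = 15/8
7 + 1/(15/8) = 7 + 8/15 = 113/15
3 + 1/(113/15) = 3 + 15/113 = 354/113
1 + 1/(354/113) = 1 + 113/354 = 467/354
5 + 1/(467/354) = 5 + 354/467 = 2689/467

2689/467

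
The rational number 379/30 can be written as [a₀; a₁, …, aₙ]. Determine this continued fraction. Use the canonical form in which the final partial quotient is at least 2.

[12; 1, 1, 1, 2, 1, 2]

⌊379/30⌋ = 12, remainder 19
⌊30/19⌋ = 1, remainder 11
⌊19/11⌋ = 1, remainder 8
⌊11/8⌋ = 1, remainder 3
⌊8/3⌋ = 2, remainder 2
⌊3/2⌋ = 1, remainder 1
⌊2/1⌋ = 2, remainder 0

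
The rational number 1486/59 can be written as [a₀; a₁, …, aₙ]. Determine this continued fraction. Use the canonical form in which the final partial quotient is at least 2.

[25; 5, 2, 1, 3]

Apply division with remainder until the remainder is 0:
⌊1486/59⌋ = 25, remainder 11
⌊59/11⌋ = 5, remainder 4
⌊11/4⌋ = 2, remainder 3
⌊4/3⌋ = 1, remainder 1
⌊3/1⌋ = 3, remainder 0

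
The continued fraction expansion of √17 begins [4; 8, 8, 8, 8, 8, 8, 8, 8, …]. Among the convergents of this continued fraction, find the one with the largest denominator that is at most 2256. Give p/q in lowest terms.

List convergents until the denominator exceeds the bound:
a_0 = 4: 4/1  (≤ bound)
a_1 = 8: 33/8  (≤ bound)
a_2 = 8: 268/65  (≤ bound)
a_3 = 8: 2177/528  (≤ bound)
a_4 = 8: 17684/4289  (> 2256, stop)

2177/528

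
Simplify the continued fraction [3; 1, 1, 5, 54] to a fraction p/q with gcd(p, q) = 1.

Start with 54.
5 + 1/(54/1) = 5 + 1/54 = 271/54
1 + 1/(271/54) = 1 + 54/271 = 325/271
1 + 1/(325/271) = 1 + 271/325 = 596/325
3 + 1/(596/325) = 3 + 325/596 = 2113/596

2113/596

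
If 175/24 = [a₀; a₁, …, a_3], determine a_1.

3

Repeatedly divide and take the remainder:
175 = 7·24 + 7, so a_0 = 7
24 = 3·7 + 3, so a_1 = 3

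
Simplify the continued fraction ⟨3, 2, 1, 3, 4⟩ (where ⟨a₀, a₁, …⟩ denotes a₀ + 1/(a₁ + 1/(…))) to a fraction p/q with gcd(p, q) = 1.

158/47

Build up convergents one term at a time:
a_0 = 3: 3/1
a_1 = 2: 7/2
a_2 = 1: 10/3
a_3 = 3: 37/11
a_4 = 4: 158/47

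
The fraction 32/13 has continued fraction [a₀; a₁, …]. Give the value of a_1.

2

Repeatedly divide and take the remainder:
⌊32/13⌋ = 2, remainder 6
⌊13/6⌋ = 2, remainder 1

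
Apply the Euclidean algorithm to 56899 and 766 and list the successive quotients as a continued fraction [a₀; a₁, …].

[74; 3, 1, 1, 3, 2, 13]

Repeatedly divide and take the remainder:
56899 ÷ 766 → quotient 74, remainder 215
766 ÷ 215 → quotient 3, remainder 121
215 ÷ 121 → quotient 1, remainder 94
121 ÷ 94 → quotient 1, remainder 27
94 ÷ 27 → quotient 3, remainder 13
27 ÷ 13 → quotient 2, remainder 1
13 ÷ 1 → quotient 13, remainder 0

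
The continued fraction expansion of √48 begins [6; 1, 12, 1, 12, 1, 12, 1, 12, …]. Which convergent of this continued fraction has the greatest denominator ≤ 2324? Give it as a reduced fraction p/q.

List convergents until the denominator exceeds the bound:
a_0 = 6: 6/1  (≤ bound)
a_1 = 1: 7/1  (≤ bound)
a_2 = 12: 90/13  (≤ bound)
a_3 = 1: 97/14  (≤ bound)
a_4 = 12: 1254/181  (≤ bound)
a_5 = 1: 1351/195  (≤ bound)
a_6 = 12: 17466/2521  (> 2324, stop)

1351/195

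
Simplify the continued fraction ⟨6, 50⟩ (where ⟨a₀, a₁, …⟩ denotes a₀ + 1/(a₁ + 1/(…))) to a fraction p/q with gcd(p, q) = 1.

Start with 50.
6 + 1/(50/1) = 6 + 1/50 = 301/50

301/50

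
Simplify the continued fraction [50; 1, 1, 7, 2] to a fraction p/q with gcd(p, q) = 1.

1617/32

Work from the innermost term outward:
Start with 2.
7 + 1/(2/1) = 7 + 1/2 = 15/2
1 + 1/(15/2) = 1 + 2/15 = 17/15
1 + 1/(17/15) = 1 + 15/17 = 32/17
50 + 1/(32/17) = 50 + 17/32 = 1617/32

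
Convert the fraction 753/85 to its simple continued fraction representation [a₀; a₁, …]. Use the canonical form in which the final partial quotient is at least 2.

[8; 1, 6, 12]

⌊753/85⌋ = 8, remainder 73
⌊85/73⌋ = 1, remainder 12
⌊73/12⌋ = 6, remainder 1
⌊12/1⌋ = 12, remainder 0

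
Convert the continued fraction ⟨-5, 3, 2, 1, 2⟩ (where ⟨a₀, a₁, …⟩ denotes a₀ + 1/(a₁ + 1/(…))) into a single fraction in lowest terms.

Collapse the nested fraction from the inside out:
Start with 2.
1 + 1/(2/1) = 1 + 1/2 = 3/2
2 + 1/(3/2) = 2 + 2/3 = 8/3
3 + 1/(8/3) = 3 + 3/8 = 27/8
-5 + 1/(27/8) = -5 + 8/27 = -127/27

-127/27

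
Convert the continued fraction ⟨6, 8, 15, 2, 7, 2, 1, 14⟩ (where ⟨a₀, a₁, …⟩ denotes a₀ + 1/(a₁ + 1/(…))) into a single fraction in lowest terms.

a_0 = 6: 6/1
a_1 = 8: 49/8
a_2 = 15: 741/121
a_3 = 2: 1531/250
a_4 = 7: 11458/1871
a_5 = 2: 24447/3992
a_6 = 1: 35905/5863
a_7 = 14: 527117/86074

527117/86074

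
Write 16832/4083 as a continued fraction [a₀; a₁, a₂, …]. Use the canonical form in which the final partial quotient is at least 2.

⌊16832/4083⌋ = 4, remainder 500
⌊4083/500⌋ = 8, remainder 83
⌊500/83⌋ = 6, remainder 2
⌊83/2⌋ = 41, remainder 1
⌊2/1⌋ = 2, remainder 0

[4; 8, 6, 41, 2]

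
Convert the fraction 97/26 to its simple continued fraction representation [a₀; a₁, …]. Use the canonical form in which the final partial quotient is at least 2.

[3; 1, 2, 1, 2, 2]

Repeatedly divide and take the remainder:
⌊97/26⌋ = 3, remainder 19
⌊26/19⌋ = 1, remainder 7
⌊19/7⌋ = 2, remainder 5
⌊7/5⌋ = 1, remainder 2
⌊5/2⌋ = 2, remainder 1
⌊2/1⌋ = 2, remainder 0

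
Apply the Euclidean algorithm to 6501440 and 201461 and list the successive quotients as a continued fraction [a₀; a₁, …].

[32; 3, 1, 2, 6, 7, 50, 8]

Apply division with remainder until the remainder is 0:
6501440 = 32·201461 + 54688, so a_0 = 32
201461 = 3·54688 + 37397, so a_1 = 3
54688 = 1·37397 + 17291, so a_2 = 1
37397 = 2·17291 + 2815, so a_3 = 2
17291 = 6·2815 + 401, so a_4 = 6
2815 = 7·401 + 8, so a_5 = 7
401 = 50·8 + 1, so a_6 = 50
8 = 8·1 + 0, so a_7 = 8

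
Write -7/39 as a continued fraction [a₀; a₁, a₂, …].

[-1; 1, 4, 1, 1, 3]

⌊-7/39⌋ = -1, remainder 32
⌊39/32⌋ = 1, remainder 7
⌊32/7⌋ = 4, remainder 4
⌊7/4⌋ = 1, remainder 3
⌊4/3⌋ = 1, remainder 1
⌊3/1⌋ = 3, remainder 0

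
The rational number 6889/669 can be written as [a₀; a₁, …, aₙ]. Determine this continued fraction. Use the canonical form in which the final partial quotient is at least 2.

Run the Euclidean algorithm, recording each quotient:
6889 = 10·669 + 199, so a_0 = 10
669 = 3·199 + 72, so a_1 = 3
199 = 2·72 + 55, so a_2 = 2
72 = 1·55 + 17, so a_3 = 1
55 = 3·17 + 4, so a_4 = 3
17 = 4·4 + 1, so a_5 = 4
4 = 4·1 + 0, so a_6 = 4

[10; 3, 2, 1, 3, 4, 4]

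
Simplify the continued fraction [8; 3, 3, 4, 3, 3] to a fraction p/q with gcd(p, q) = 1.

Build up convergents one term at a time:
a_0 = 8: 8/1
a_1 = 3: 25/3
a_2 = 3: 83/10
a_3 = 4: 357/43
a_4 = 3: 1154/139
a_5 = 3: 3819/460

3819/460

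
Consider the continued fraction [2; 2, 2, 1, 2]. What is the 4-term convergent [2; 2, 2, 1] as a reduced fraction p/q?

Compute successive convergents:
a_0 = 2: 2/1
a_1 = 2: 5/2
a_2 = 2: 12/5
a_3 = 1: 17/7

17/7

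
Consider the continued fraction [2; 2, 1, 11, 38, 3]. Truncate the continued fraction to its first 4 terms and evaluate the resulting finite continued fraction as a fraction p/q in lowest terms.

a_0 = 2: 2/1
a_1 = 2: 5/2
a_2 = 1: 7/3
a_3 = 11: 82/35

82/35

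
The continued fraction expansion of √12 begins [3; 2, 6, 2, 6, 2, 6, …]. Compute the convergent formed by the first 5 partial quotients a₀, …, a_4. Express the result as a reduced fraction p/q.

Start with 6.
2 + 1/(6/1) = 2 + 1/6 = 13/6
6 + 1/(13/6) = 6 + 6/13 = 84/13
2 + 1/(84/13) = 2 + 13/84 = 181/84
3 + 1/(181/84) = 3 + 84/181 = 627/181

627/181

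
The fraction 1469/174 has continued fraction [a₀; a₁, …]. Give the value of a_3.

Apply division with remainder until the remainder is 0:
1469 = 8·174 + 77, so a_0 = 8
174 = 2·77 + 20, so a_1 = 2
77 = 3·20 + 17, so a_2 = 3
20 = 1·17 + 3, so a_3 = 1

1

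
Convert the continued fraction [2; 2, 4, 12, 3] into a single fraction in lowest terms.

829/339

a_0 = 2: 2/1
a_1 = 2: 5/2
a_2 = 4: 22/9
a_3 = 12: 269/110
a_4 = 3: 829/339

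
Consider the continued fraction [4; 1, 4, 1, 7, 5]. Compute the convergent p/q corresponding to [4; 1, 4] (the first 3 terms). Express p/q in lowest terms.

Starting at the tail and folding back:
Start with 4.
1 + 1/(4/1) = 1 + 1/4 = 5/4
4 + 1/(5/4) = 4 + 4/5 = 24/5

24/5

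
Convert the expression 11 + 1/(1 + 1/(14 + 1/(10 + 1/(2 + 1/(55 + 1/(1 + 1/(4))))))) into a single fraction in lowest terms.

1064467/89198

Start with 4.
1 + 1/(4/1) = 1 + 1/4 = 5/4
55 + 1/(5/4) = 55 + 4/5 = 279/5
2 + 1/(279/5) = 2 + 5/279 = 563/279
10 + 1/(563/279) = 10 + 279/563 = 5909/563
14 + 1/(5909/563) = 14 + 563/5909 = 83289/5909
1 + 1/(83289/5909) = 1 + 5909/83289 = 89198/83289
11 + 1/(89198/83289) = 11 + 83289/89198 = 1064467/89198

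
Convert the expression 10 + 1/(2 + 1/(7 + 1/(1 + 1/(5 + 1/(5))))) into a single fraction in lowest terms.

Start with 5.
5 + 1/(5/1) = 5 + 1/5 = 26/5
1 + 1/(26/5) = 1 + 5/26 = 31/26
7 + 1/(31/26) = 7 + 26/31 = 243/31
2 + 1/(243/31) = 2 + 31/243 = 517/243
10 + 1/(517/243) = 10 + 243/517 = 5413/517

5413/517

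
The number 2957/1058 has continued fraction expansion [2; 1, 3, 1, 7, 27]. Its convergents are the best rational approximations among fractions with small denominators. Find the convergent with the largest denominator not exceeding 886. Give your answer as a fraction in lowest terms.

a_0 = 2: 2/1  (≤ bound)
a_1 = 1: 3/1  (≤ bound)
a_2 = 3: 11/4  (≤ bound)
a_3 = 1: 14/5  (≤ bound)
a_4 = 7: 109/39  (≤ bound)
a_5 = 27: 2957/1058  (> 886, stop)

109/39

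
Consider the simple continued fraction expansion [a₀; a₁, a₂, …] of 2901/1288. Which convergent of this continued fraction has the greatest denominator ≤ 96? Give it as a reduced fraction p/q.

List convergents until the denominator exceeds the bound:
a_0 = 2: 2/1  (≤ bound)
a_1 = 3: 7/3  (≤ bound)
a_2 = 1: 9/4  (≤ bound)
a_3 = 26: 241/107  (> 96, stop)

9/4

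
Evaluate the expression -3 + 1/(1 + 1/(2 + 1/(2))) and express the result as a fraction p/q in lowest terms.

Starting at the tail and folding back:
Start with 2.
2 + 1/(2/1) = 2 + 1/2 = 5/2
1 + 1/(5/2) = 1 + 2/5 = 7/5
-3 + 1/(7/5) = -3 + 5/7 = -16/7

-16/7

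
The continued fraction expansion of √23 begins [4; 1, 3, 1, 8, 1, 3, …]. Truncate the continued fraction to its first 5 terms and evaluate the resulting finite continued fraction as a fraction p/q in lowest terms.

Start with 8.
1 + 1/(8/1) = 1 + 1/8 = 9/8
3 + 1/(9/8) = 3 + 8/9 = 35/9
1 + 1/(35/9) = 1 + 9/35 = 44/35
4 + 1/(44/35) = 4 + 35/44 = 211/44

211/44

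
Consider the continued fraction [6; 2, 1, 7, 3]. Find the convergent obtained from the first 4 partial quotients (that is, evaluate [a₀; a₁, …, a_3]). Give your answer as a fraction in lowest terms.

a_0 = 6: 6/1
a_1 = 2: 13/2
a_2 = 1: 19/3
a_3 = 7: 146/23

146/23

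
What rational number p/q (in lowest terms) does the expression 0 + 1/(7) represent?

Start with 7.
0 + 1/(7/1) = 0 + 1/7 = 1/7

1/7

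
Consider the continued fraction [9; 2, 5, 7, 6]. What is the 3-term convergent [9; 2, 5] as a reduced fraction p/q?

Work from the innermost term outward:
Start with 5.
2 + 1/(5/1) = 2 + 1/5 = 11/5
9 + 1/(11/5) = 9 + 5/11 = 104/11

104/11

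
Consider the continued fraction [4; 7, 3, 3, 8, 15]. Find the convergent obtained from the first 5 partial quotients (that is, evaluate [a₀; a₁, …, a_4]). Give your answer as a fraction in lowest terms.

a_0 = 4: 4/1
a_1 = 7: 29/7
a_2 = 3: 91/22
a_3 = 3: 302/73
a_4 = 8: 2507/606

2507/606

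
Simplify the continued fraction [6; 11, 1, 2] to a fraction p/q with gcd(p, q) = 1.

Compute successive convergents:
a_0 = 6: 6/1
a_1 = 11: 67/11
a_2 = 1: 73/12
a_3 = 2: 213/35

213/35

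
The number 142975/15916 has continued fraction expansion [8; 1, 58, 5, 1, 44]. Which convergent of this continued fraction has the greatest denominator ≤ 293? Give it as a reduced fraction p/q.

530/59

a_0 = 8: 8/1  (≤ bound)
a_1 = 1: 9/1  (≤ bound)
a_2 = 58: 530/59  (≤ bound)
a_3 = 5: 2659/296  (> 293, stop)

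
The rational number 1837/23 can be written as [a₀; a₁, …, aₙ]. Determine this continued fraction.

[79; 1, 6, 1, 2]

⌊1837/23⌋ = 79, remainder 20
⌊23/20⌋ = 1, remainder 3
⌊20/3⌋ = 6, remainder 2
⌊3/2⌋ = 1, remainder 1
⌊2/1⌋ = 2, remainder 0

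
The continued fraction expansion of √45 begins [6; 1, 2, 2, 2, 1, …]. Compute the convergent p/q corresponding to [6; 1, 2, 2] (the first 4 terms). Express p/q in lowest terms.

47/7

Compute successive convergents:
a_0 = 6: 6/1
a_1 = 1: 7/1
a_2 = 2: 20/3
a_3 = 2: 47/7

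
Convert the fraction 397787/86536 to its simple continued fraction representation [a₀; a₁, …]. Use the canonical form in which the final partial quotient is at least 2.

Run the Euclidean algorithm, recording each quotient:
397787 ÷ 86536 → quotient 4, remainder 51643
86536 ÷ 51643 → quotient 1, remainder 34893
51643 ÷ 34893 → quotient 1, remainder 16750
34893 ÷ 16750 → quotient 2, remainder 1393
16750 ÷ 1393 → quotient 12, remainder 34
1393 ÷ 34 → quotient 40, remainder 33
34 ÷ 33 → quotient 1, remainder 1
33 ÷ 1 → quotient 33, remainder 0

[4; 1, 1, 2, 12, 40, 1, 33]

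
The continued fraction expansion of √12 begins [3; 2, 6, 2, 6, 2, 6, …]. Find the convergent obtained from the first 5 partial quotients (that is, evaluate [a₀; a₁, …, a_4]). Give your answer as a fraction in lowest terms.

627/181

a_0 = 3: 3/1
a_1 = 2: 7/2
a_2 = 6: 45/13
a_3 = 2: 97/28
a_4 = 6: 627/181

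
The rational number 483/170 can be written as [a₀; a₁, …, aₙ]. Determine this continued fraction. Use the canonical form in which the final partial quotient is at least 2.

483 = 2·170 + 143, so a_0 = 2
170 = 1·143 + 27, so a_1 = 1
143 = 5·27 + 8, so a_2 = 5
27 = 3·8 + 3, so a_3 = 3
8 = 2·3 + 2, so a_4 = 2
3 = 1·2 + 1, so a_5 = 1
2 = 2·1 + 0, so a_6 = 2

[2; 1, 5, 3, 2, 1, 2]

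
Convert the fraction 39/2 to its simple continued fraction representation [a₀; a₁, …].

Repeatedly divide and take the remainder:
39 ÷ 2 → quotient 19, remainder 1
2 ÷ 1 → quotient 2, remainder 0

[19; 2]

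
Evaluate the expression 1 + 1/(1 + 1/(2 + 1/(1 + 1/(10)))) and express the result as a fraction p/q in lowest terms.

Use the convergent recurrence hₖ = aₖ·hₖ₋₁ + hₖ₋₂ (and likewise for the denominators kₖ):
a_0 = 1: 1/1
a_1 = 1: 2/1
a_2 = 2: 5/3
a_3 = 1: 7/4
a_4 = 10: 75/43

75/43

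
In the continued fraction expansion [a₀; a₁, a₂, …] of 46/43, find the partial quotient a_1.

46 = 1·43 + 3, so a_0 = 1
43 = 14·3 + 1, so a_1 = 14

14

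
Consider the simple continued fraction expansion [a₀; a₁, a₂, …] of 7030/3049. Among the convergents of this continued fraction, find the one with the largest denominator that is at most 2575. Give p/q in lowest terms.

List convergents until the denominator exceeds the bound:
a_0 = 2: 2/1  (≤ bound)
a_1 = 3: 7/3  (≤ bound)
a_2 = 3: 23/10  (≤ bound)
a_3 = 1: 30/13  (≤ bound)
a_4 = 2: 83/36  (≤ bound)
a_5 = 6: 528/229  (≤ bound)
a_6 = 6: 3251/1410  (≤ bound)
a_7 = 2: 7030/3049  (> 2575, stop)

3251/1410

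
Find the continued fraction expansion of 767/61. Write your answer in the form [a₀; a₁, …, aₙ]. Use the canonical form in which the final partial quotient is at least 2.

⌊767/61⌋ = 12, remainder 35
⌊61/35⌋ = 1, remainder 26
⌊35/26⌋ = 1, remainder 9
⌊26/9⌋ = 2, remainder 8
⌊9/8⌋ = 1, remainder 1
⌊8/1⌋ = 8, remainder 0

[12; 1, 1, 2, 1, 8]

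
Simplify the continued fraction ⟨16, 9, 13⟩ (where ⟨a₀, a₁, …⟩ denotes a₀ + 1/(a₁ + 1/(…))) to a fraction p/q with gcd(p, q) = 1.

Start with 13.
9 + 1/(13/1) = 9 + 1/13 = 118/13
16 + 1/(118/13) = 16 + 13/118 = 1901/118

1901/118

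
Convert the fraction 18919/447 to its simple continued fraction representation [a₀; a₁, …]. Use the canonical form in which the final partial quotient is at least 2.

[42; 3, 12, 12]

Apply division with remainder until the remainder is 0:
18919 ÷ 447 → quotient 42, remainder 145
447 ÷ 145 → quotient 3, remainder 12
145 ÷ 12 → quotient 12, remainder 1
12 ÷ 1 → quotient 12, remainder 0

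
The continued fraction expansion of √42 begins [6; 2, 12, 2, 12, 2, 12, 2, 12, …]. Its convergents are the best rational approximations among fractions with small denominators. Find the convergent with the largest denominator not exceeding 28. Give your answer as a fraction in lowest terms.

a_0 = 6: 6/1  (≤ bound)
a_1 = 2: 13/2  (≤ bound)
a_2 = 12: 162/25  (≤ bound)
a_3 = 2: 337/52  (> 28, stop)

162/25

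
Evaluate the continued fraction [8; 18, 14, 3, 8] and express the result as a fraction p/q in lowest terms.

Build up convergents one term at a time:
a_0 = 8: 8/1
a_1 = 18: 145/18
a_2 = 14: 2038/253
a_3 = 3: 6259/777
a_4 = 8: 52110/6469

52110/6469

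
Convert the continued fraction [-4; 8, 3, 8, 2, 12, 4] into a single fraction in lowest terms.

-87067/22441

Start with 4.
12 + 1/(4/1) = 12 + 1/4 = 49/4
2 + 1/(49/4) = 2 + 4/49 = 102/49
8 + 1/(102/49) = 8 + 49/102 = 865/102
3 + 1/(865/102) = 3 + 102/865 = 2697/865
8 + 1/(2697/865) = 8 + 865/2697 = 22441/2697
-4 + 1/(22441/2697) = -4 + 2697/22441 = -87067/22441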